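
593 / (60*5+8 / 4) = 1.96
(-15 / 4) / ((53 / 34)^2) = -4335 / 2809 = -1.54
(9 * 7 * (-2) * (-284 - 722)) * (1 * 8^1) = 1014048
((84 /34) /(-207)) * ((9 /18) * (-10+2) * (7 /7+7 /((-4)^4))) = 1841 /37536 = 0.05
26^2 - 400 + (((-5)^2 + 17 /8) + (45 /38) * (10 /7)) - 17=306237 /1064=287.82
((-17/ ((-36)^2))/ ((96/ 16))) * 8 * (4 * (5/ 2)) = -0.17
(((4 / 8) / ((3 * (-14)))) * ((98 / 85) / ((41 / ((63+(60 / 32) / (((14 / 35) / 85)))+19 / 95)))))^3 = -17276959783874413 / 4680929060352000000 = -0.00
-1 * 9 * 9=-81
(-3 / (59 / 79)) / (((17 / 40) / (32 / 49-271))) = 2555.22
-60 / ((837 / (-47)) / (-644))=-605360 / 279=-2169.75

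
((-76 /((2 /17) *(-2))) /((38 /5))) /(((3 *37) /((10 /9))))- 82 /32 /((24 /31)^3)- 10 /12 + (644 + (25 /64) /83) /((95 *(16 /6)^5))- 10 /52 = -1304023251754087 /214753597194240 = -6.07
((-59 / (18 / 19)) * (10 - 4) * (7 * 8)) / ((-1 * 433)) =62776 / 1299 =48.33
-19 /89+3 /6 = 51 /178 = 0.29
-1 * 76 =-76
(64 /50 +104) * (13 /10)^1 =17108 /125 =136.86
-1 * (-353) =353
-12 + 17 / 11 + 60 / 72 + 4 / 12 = -613 / 66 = -9.29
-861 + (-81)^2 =5700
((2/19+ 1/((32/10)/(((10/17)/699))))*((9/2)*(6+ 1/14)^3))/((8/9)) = 26558485875/222129152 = 119.56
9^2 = 81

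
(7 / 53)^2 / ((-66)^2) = 49 / 12236004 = 0.00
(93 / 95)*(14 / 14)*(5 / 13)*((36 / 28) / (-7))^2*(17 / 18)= 0.01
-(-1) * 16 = 16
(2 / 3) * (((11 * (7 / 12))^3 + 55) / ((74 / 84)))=3861011 / 15984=241.55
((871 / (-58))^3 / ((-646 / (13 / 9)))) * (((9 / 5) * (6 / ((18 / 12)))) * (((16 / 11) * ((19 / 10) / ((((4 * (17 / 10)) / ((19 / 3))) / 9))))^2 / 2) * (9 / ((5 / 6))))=57269696965894764 / 362465049925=158000.60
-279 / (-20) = 279 / 20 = 13.95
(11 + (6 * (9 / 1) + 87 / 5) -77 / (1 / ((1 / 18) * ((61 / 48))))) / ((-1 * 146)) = -332483 / 630720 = -0.53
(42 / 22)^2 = 441 / 121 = 3.64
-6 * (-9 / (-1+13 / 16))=-288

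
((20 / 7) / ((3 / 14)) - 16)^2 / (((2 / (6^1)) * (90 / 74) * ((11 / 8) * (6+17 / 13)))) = 246272 / 141075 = 1.75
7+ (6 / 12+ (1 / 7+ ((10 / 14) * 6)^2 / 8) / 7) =2692 / 343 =7.85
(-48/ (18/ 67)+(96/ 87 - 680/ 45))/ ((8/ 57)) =-119434/ 87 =-1372.80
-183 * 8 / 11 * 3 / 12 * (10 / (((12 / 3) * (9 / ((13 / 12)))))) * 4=-40.05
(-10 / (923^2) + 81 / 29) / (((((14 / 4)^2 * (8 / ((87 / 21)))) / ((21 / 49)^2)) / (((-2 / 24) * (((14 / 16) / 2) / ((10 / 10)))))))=-207017877 / 261821635712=-0.00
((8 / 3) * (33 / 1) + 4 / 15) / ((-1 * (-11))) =1324 / 165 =8.02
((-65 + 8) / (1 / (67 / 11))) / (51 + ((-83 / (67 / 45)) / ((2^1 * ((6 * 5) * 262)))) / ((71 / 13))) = -334017512 / 49065577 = -6.81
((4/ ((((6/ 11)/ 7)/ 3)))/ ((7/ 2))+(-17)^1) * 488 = 13176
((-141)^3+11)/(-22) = 1401605/11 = 127418.64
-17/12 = -1.42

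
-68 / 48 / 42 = -17 / 504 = -0.03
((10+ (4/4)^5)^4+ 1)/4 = 7321/2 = 3660.50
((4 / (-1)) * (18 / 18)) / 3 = -4 / 3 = -1.33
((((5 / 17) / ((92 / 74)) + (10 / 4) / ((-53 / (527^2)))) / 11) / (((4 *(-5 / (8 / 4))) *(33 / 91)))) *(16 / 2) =19763394196 / 7522449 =2627.26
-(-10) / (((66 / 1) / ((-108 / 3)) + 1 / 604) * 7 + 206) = 18120 / 350039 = 0.05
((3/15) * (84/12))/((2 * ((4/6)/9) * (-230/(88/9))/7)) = -1617/575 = -2.81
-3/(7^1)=-3/7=-0.43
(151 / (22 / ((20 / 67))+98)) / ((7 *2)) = 755 / 12019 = 0.06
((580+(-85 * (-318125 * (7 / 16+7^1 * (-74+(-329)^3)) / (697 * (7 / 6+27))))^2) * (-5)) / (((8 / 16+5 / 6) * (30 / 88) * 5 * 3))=-796918731012707370568209482636599 / 9218119872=-86451330865564531744050.80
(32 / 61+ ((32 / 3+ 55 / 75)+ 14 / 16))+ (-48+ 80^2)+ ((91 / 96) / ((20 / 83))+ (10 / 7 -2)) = 5220873947 / 819840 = 6368.16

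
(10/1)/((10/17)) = 17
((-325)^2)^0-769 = -768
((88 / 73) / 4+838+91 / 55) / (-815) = -3372423 / 3272225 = -1.03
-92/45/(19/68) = -6256/855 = -7.32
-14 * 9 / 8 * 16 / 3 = -84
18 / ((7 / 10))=180 / 7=25.71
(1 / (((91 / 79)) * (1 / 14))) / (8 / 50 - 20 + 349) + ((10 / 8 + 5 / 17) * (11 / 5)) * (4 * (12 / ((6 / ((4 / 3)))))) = 65964982 / 1818609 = 36.27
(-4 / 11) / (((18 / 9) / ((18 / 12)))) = -3 / 11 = -0.27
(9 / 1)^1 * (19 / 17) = 171 / 17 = 10.06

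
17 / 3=5.67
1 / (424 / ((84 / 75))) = 7 / 2650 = 0.00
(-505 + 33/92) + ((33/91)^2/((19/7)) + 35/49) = -1041962431/2067884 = -503.88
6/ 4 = 3/ 2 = 1.50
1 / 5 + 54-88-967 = -5004 / 5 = -1000.80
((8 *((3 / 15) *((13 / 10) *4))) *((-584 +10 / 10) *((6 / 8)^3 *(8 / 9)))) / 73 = -45474 / 1825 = -24.92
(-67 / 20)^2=4489 / 400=11.22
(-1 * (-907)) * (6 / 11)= 5442 / 11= 494.73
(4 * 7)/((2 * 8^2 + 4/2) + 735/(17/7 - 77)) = 4872/20905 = 0.23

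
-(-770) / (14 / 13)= 715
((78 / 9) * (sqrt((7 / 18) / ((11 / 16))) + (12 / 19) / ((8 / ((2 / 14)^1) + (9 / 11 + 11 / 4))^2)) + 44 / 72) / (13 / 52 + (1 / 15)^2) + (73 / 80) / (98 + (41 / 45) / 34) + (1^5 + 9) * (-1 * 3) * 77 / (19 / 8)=-34795020810006782681 / 35863226338385368 + 5200 * sqrt(154) / 2519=-944.60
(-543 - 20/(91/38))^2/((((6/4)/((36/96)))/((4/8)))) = 2517329929/66248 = 37998.58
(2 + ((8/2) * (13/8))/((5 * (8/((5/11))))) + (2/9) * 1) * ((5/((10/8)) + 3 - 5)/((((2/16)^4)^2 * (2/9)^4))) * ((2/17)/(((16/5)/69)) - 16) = -79538814369792/187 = -425341253314.40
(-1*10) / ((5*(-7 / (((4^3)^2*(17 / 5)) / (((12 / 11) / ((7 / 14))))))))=191488 / 105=1823.70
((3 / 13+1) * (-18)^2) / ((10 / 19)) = 49248 / 65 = 757.66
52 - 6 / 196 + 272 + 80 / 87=2770003 / 8526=324.89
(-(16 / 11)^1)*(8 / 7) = -128 / 77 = -1.66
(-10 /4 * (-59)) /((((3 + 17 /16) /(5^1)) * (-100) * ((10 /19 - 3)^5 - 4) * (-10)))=-146089841 /77756055975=-0.00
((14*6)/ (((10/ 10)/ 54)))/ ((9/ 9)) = 4536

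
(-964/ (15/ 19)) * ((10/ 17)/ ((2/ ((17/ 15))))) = -18316/ 45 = -407.02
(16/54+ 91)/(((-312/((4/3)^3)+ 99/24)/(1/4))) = -29/162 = -0.18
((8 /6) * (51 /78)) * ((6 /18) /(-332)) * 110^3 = -11313500 /9711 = -1165.02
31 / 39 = 0.79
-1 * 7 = -7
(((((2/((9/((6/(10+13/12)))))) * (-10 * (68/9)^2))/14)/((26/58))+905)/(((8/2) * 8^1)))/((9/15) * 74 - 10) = 4382413675/5395807872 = 0.81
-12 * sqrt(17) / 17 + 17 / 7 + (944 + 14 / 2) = 6674 / 7 - 12 * sqrt(17) / 17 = 950.52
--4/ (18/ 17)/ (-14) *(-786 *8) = 35632/ 21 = 1696.76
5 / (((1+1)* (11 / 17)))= 3.86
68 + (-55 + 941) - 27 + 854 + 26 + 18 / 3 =1813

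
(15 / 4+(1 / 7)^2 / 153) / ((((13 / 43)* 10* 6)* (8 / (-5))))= -4835737 / 37425024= -0.13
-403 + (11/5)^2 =-9954/25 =-398.16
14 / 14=1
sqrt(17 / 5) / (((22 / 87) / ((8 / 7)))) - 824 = -824+ 348 * sqrt(85) / 385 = -815.67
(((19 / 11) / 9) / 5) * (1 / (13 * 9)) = 19 / 57915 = 0.00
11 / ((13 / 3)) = 33 / 13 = 2.54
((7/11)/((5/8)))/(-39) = -56/2145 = -0.03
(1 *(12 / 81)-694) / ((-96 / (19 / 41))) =177973 / 53136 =3.35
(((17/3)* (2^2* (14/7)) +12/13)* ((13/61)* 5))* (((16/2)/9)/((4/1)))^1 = 18040/1647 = 10.95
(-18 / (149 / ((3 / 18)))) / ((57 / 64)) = -64 / 2831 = -0.02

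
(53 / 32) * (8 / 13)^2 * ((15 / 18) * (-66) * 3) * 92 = -9521.18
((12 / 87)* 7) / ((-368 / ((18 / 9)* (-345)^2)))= -36225 / 58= -624.57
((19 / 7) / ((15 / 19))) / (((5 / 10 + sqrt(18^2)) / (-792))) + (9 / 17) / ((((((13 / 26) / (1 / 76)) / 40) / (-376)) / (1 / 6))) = -76173984 / 418285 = -182.11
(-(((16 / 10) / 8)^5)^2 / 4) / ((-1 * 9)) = 1 / 351562500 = 0.00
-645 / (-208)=3.10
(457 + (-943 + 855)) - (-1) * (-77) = 292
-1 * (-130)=130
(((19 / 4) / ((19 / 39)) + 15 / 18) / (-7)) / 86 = -127 / 7224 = -0.02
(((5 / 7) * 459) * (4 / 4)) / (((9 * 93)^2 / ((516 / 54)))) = 7310 / 1634661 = 0.00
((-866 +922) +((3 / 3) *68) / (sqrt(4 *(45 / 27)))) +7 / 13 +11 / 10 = 34 *sqrt(15) / 5 +7493 / 130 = 83.97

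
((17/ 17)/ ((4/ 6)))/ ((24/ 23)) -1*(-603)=9671/ 16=604.44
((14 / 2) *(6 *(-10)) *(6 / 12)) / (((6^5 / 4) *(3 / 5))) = -175 / 972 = -0.18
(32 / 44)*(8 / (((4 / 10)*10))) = 16 / 11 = 1.45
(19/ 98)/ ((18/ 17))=323/ 1764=0.18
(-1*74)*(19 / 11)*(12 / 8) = -2109 / 11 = -191.73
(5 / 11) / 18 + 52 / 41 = 10501 / 8118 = 1.29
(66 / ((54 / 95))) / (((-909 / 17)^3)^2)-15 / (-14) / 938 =76158600836409848395 / 66674026424061275493708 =0.00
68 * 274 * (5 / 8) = 11645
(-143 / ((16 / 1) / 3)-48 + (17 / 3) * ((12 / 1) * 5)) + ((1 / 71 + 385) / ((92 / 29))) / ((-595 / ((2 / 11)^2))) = 29342802353 / 110652080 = 265.18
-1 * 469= -469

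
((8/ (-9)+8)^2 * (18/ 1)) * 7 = 57344/ 9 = 6371.56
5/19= 0.26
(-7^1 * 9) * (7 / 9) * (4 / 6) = -98 / 3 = -32.67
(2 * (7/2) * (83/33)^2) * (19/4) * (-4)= -916237/1089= -841.36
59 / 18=3.28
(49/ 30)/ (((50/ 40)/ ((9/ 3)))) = 98/ 25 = 3.92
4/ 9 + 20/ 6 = 34/ 9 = 3.78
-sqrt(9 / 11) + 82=82 - 3 * sqrt(11) / 11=81.10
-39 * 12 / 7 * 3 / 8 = -351 / 14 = -25.07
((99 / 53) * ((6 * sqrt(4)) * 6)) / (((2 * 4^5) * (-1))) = -891 / 13568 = -0.07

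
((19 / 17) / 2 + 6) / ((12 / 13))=2899 / 408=7.11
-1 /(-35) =0.03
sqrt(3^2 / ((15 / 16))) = 4 *sqrt(15) / 5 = 3.10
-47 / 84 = -0.56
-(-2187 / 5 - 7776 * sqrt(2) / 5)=2187 / 5+7776 * sqrt(2) / 5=2636.78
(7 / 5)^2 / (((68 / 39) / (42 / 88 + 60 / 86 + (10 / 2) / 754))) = 123891747 / 93275600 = 1.33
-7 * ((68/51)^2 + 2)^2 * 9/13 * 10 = -80920/117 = -691.62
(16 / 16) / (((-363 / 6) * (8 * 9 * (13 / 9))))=-1 / 6292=-0.00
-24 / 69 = -8 / 23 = -0.35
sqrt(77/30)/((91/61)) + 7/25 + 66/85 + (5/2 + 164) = 61 * sqrt(2310)/2730 + 142423/850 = 168.63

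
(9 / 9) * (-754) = -754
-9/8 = -1.12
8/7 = 1.14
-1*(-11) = 11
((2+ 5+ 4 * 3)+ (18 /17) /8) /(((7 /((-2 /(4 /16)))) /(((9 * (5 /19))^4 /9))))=-1185536250 /15508199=-76.45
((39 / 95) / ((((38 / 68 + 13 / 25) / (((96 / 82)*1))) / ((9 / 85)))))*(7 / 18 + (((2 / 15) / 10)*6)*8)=866736 / 17858575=0.05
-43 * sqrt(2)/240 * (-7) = 301 * sqrt(2)/240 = 1.77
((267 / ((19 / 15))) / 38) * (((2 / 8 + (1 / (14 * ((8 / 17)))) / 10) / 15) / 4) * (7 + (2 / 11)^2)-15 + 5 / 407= -19503826217 / 1316465920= -14.82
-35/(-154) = 5/22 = 0.23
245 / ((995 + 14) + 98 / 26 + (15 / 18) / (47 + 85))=0.24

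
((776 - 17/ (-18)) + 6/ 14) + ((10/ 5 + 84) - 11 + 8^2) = 916.37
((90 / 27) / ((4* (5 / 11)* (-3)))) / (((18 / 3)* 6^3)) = -0.00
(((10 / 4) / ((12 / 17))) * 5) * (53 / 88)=22525 / 2112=10.67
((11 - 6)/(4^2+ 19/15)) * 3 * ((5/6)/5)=0.14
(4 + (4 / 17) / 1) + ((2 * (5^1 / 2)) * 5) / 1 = 497 / 17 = 29.24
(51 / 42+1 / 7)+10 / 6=127 / 42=3.02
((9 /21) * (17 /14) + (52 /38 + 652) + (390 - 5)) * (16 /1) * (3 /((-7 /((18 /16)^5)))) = -342675105417 /26693632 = -12837.34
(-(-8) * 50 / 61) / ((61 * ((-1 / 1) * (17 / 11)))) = -4400 / 63257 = -0.07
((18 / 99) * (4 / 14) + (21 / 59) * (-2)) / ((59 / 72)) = -215856 / 268037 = -0.81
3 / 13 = 0.23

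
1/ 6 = 0.17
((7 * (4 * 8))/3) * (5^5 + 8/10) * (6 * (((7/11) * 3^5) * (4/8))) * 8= 47640192768/55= 866185323.05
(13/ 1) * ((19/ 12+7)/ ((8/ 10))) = 6695/ 48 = 139.48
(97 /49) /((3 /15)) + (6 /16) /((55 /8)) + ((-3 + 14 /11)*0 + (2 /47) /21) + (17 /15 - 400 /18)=-11.13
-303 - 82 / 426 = -64580 / 213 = -303.19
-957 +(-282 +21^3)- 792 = 7230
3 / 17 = 0.18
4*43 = 172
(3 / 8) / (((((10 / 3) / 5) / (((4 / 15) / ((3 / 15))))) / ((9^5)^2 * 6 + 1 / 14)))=878669669055 / 56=15690529804.55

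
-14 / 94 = -7 / 47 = -0.15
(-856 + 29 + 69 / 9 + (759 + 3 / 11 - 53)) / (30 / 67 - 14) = 249977 / 29964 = 8.34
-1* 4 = -4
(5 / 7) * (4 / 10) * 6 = 12 / 7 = 1.71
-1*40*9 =-360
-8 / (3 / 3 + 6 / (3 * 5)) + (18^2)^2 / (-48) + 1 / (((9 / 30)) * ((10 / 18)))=-15307 / 7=-2186.71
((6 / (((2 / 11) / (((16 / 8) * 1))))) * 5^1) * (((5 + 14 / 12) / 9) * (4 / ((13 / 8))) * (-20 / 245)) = -260480 / 5733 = -45.44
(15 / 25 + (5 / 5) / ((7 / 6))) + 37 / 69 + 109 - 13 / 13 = 109.99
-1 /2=-0.50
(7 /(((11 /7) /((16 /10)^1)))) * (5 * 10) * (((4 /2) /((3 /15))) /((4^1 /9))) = 8018.18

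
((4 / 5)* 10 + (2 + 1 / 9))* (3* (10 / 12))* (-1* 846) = -21385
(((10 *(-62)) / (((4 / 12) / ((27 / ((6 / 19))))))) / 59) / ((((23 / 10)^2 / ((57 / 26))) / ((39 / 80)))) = -67985325 / 124844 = -544.56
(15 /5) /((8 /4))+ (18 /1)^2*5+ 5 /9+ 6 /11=321275 /198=1622.60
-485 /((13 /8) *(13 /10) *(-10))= 3880 /169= 22.96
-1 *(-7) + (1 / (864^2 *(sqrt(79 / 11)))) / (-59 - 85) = 7 - sqrt(869) / 8492138496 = 7.00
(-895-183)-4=-1082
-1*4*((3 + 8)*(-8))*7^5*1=5916064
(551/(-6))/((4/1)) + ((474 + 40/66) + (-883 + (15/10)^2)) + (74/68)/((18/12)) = -428.38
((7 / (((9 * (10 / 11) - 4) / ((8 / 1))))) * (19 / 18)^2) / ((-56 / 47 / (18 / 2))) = -186637 / 1656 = -112.70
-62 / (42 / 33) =-341 / 7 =-48.71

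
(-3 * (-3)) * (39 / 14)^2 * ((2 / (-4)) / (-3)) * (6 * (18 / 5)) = 123201 / 490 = 251.43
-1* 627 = -627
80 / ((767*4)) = 20 / 767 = 0.03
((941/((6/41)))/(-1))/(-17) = 38581/102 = 378.25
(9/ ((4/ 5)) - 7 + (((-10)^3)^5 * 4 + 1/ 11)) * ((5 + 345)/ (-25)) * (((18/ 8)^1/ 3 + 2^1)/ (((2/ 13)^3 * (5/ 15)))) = 8120111999999991187833/ 64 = 126876749999999862309.89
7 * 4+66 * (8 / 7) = 724 / 7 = 103.43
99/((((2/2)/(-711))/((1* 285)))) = -20060865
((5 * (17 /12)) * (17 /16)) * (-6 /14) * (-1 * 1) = 1445 /448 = 3.23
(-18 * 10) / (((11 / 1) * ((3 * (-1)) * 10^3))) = 0.01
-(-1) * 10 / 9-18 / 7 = -92 / 63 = -1.46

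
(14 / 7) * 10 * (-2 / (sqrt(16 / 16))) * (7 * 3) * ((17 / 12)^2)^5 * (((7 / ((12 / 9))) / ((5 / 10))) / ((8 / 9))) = -493918505610005 / 1528823808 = -323070.91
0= 0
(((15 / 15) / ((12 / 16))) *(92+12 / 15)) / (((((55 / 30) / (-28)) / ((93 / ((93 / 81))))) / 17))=-143119872 / 55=-2602179.49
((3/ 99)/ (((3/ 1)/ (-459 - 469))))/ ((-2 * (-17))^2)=-232/ 28611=-0.01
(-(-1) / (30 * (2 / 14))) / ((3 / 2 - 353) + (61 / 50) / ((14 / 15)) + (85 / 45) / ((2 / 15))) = -98 / 141131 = -0.00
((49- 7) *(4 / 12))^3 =2744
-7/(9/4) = -28/9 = -3.11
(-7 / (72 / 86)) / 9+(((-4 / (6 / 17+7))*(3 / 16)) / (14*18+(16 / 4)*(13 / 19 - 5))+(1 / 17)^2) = -48338420821 / 52202070000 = -0.93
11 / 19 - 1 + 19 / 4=329 / 76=4.33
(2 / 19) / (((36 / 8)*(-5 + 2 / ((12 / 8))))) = -4 / 627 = -0.01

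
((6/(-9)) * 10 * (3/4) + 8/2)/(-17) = 1/17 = 0.06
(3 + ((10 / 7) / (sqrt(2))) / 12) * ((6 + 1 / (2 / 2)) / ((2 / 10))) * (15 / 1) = 125 * sqrt(2) / 4 + 1575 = 1619.19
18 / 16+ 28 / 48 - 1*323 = -7711 / 24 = -321.29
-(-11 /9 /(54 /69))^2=-64009 /26244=-2.44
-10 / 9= -1.11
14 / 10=1.40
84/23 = 3.65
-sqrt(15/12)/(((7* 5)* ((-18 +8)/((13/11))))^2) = -169* sqrt(5)/29645000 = -0.00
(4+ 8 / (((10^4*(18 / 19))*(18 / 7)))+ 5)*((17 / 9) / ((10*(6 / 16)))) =61967261 / 13668750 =4.53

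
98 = 98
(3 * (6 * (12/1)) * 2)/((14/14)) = 432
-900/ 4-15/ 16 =-3615/ 16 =-225.94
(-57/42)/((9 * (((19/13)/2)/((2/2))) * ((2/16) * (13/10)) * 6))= -0.21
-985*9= -8865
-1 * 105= -105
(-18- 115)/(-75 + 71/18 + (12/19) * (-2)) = 45486/24733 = 1.84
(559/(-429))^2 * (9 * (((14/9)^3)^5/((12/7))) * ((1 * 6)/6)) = 503379465201190903808/74738480950357587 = 6735.21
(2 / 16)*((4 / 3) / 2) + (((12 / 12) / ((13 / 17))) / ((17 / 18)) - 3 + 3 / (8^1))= -1.16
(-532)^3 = -150568768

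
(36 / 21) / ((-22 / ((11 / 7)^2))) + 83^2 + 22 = 2370407 / 343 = 6910.81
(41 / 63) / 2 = 41 / 126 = 0.33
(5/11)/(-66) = -5/726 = -0.01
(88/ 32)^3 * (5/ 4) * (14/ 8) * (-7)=-326095/ 1024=-318.45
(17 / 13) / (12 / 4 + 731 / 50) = 850 / 11453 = 0.07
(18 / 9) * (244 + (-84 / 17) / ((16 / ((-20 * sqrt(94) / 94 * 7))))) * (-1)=-488 -735 * sqrt(94) / 799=-496.92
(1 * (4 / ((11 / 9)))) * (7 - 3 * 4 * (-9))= 4140 / 11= 376.36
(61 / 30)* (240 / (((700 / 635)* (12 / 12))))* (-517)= -228868.51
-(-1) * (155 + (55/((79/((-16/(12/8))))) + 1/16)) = 559837/3792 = 147.64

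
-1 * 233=-233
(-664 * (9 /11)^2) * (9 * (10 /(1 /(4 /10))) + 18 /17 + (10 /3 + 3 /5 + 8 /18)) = -18418.40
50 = 50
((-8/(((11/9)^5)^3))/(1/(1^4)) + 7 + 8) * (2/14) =8715941926353939/4177248169415651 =2.09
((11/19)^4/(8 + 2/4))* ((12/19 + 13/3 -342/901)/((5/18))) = 41373533388/189632041915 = 0.22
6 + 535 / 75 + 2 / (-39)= 2551 / 195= 13.08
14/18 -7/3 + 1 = -5/9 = -0.56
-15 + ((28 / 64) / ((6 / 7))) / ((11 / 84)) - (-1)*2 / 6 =-10.77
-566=-566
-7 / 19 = -0.37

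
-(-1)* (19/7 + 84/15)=291/35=8.31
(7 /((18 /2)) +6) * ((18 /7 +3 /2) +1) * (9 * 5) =21655 /14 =1546.79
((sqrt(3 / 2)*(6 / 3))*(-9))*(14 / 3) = -42*sqrt(6) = -102.88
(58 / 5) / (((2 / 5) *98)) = 29 / 98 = 0.30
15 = 15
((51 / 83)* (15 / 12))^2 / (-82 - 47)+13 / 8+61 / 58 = 367285359 / 137449328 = 2.67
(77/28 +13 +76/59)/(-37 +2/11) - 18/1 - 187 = -19638131/95580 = -205.46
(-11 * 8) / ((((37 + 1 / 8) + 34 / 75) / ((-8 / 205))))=84480 / 924427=0.09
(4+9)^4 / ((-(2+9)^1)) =-28561 / 11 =-2596.45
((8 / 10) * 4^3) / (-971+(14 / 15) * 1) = -768 / 14551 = -0.05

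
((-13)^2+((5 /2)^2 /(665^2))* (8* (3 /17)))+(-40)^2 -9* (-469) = 1801270876 /300713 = 5990.00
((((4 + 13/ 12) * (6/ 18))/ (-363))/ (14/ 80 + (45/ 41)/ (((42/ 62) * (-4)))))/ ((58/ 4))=350140/ 250216263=0.00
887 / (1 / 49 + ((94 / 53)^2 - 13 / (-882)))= 2197576206 / 7880431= 278.86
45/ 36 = 5/ 4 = 1.25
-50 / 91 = -0.55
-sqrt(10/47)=-sqrt(470)/47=-0.46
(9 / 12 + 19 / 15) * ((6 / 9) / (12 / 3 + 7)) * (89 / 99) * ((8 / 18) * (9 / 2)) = 89 / 405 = 0.22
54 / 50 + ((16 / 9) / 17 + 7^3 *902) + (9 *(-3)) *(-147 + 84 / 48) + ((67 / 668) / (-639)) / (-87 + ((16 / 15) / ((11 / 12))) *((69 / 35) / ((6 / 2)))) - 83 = 2358196061722962401 / 7528738209075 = 313225.93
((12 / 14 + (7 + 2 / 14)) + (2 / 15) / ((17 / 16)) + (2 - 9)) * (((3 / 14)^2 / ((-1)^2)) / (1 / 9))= 1107 / 2380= 0.47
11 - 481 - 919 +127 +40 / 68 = -21444 / 17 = -1261.41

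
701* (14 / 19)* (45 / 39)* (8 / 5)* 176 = 41454336 / 247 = 167831.32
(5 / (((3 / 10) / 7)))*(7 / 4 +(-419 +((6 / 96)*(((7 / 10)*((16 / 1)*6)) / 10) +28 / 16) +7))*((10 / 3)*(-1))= 1428280 / 9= 158697.78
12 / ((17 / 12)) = 144 / 17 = 8.47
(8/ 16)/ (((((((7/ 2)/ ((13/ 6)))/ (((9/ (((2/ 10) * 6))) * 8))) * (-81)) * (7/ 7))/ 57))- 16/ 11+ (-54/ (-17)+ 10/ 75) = -1981598/ 176715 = -11.21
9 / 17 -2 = -25 / 17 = -1.47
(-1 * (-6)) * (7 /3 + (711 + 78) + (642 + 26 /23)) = 197956 /23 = 8606.78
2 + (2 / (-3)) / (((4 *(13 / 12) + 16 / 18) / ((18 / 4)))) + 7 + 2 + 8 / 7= 3806 / 329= 11.57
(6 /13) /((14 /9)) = 27 /91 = 0.30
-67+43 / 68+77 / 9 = -57.81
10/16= 5/8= 0.62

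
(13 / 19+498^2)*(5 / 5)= 4712089 / 19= 248004.68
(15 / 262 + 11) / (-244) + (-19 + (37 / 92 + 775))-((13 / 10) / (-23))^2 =639457540067 / 845447800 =756.35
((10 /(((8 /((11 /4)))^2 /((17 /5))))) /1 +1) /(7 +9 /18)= 2569 /3840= 0.67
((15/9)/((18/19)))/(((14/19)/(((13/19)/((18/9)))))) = 1235/1512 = 0.82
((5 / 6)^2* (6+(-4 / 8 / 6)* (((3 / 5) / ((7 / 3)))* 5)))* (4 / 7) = 1375 / 588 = 2.34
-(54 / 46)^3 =-19683 / 12167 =-1.62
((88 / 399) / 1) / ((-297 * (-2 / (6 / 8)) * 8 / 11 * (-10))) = -11 / 287280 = -0.00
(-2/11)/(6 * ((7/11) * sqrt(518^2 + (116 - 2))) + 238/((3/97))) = -54417/2150958901 + 27 * sqrt(268438)/2150958901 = -0.00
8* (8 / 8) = 8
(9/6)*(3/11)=9/22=0.41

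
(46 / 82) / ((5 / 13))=299 / 205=1.46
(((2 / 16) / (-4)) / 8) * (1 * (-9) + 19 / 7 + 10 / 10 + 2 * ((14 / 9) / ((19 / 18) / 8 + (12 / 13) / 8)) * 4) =-0.18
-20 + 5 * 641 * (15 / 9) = 15965 / 3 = 5321.67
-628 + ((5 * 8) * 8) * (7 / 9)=-3412 / 9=-379.11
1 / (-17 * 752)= -1 / 12784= -0.00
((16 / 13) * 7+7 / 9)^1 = 1099 / 117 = 9.39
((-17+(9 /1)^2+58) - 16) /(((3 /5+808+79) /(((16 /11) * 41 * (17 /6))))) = 20.18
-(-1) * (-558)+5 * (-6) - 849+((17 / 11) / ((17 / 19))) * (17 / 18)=-284203 / 198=-1435.37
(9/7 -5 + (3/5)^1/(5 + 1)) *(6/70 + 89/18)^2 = -2540767933/27783000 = -91.45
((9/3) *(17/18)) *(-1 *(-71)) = 1207/6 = 201.17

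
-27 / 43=-0.63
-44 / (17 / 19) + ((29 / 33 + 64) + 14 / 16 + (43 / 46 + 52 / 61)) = 115635457 / 6296664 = 18.36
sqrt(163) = 12.77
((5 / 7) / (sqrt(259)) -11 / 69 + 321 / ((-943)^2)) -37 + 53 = 5 * sqrt(259) / 1813 + 42259622 / 2667747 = 15.89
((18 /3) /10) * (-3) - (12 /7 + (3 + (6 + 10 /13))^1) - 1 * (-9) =-1949 /455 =-4.28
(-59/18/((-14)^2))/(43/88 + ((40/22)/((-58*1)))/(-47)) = -884587/25881849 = -0.03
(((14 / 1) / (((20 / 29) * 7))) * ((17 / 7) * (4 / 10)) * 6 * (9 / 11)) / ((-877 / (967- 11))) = -25450632 / 1688225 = -15.08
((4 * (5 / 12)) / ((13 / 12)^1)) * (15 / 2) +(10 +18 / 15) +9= 2063 / 65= 31.74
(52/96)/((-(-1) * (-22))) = -13/528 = -0.02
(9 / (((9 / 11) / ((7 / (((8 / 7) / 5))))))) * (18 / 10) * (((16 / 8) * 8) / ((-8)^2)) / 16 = 4851 / 512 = 9.47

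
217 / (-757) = -217 / 757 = -0.29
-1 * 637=-637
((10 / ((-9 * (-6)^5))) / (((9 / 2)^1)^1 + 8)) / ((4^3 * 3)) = 1 / 16796160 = 0.00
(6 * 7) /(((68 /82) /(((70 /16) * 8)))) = 30135 /17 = 1772.65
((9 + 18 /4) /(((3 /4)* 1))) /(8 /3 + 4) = 27 /10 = 2.70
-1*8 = -8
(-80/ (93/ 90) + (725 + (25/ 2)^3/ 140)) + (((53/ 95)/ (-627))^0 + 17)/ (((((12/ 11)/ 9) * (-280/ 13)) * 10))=14340273/ 21700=660.84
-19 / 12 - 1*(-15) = 161 / 12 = 13.42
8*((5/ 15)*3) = 8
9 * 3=27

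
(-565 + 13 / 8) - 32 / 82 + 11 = -181307 / 328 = -552.77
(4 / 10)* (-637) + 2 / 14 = -8913 / 35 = -254.66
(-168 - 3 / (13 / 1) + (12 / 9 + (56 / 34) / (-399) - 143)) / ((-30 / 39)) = 390383 / 969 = 402.87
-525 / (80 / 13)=-1365 / 16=-85.31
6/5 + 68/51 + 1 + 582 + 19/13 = 114464/195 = 586.99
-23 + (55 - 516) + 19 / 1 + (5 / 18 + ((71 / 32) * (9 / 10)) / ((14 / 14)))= -1332649 / 2880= -462.73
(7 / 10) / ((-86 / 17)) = -119 / 860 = -0.14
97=97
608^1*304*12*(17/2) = 18852864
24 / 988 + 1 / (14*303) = 25699 / 1047774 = 0.02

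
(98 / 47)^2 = 9604 / 2209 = 4.35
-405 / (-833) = 405 / 833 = 0.49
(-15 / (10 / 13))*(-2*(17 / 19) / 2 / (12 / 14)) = 1547 / 76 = 20.36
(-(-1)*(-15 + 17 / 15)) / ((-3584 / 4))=13 / 840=0.02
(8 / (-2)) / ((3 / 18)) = -24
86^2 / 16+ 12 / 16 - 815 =-352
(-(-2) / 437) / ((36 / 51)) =17 / 2622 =0.01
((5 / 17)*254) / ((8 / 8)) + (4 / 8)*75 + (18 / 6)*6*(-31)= -15157 / 34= -445.79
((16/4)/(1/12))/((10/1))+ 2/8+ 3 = 161/20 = 8.05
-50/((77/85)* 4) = -2125/154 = -13.80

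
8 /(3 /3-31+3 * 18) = 1 /3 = 0.33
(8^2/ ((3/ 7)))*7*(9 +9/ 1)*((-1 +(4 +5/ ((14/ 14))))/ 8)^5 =18816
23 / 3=7.67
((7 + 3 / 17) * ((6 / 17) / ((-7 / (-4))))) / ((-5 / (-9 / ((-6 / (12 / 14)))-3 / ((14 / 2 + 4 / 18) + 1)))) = -0.27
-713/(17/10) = -7130/17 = -419.41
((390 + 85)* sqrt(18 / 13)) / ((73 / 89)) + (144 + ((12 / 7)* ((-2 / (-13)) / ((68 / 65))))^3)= 242689896 / 1685159 + 126825* sqrt(26) / 949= 825.45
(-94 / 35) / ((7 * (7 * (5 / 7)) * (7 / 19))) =-1786 / 8575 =-0.21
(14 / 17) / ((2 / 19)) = 133 / 17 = 7.82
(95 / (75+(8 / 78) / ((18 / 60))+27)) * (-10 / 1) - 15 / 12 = -252235 / 23948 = -10.53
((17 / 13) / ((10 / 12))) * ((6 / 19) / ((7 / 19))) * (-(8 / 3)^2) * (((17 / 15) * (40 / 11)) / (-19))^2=-80494592 / 178873695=-0.45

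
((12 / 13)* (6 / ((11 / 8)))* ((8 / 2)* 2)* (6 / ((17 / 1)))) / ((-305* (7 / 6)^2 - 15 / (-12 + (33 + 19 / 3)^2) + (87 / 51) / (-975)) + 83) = -7813324800 / 228187530817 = -0.03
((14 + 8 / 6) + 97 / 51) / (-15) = -293 / 255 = -1.15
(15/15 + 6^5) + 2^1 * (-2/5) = 38881/5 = 7776.20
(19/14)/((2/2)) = 19/14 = 1.36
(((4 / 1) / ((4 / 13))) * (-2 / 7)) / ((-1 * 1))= 26 / 7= 3.71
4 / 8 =1 / 2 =0.50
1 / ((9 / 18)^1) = 2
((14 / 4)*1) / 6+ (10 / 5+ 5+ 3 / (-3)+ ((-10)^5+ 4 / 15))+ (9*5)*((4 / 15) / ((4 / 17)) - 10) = -2007843 / 20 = -100392.15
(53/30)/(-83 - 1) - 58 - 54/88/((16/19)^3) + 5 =-3068369459/56770560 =-54.05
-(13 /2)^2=-169 /4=-42.25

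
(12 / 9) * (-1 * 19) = -25.33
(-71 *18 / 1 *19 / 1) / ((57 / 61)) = -25986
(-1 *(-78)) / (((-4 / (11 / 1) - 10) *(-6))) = 143 / 114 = 1.25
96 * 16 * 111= 170496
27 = 27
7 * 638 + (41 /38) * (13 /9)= 1527905 /342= 4467.56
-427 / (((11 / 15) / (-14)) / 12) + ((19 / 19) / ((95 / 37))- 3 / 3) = 102223162 / 1045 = 97821.21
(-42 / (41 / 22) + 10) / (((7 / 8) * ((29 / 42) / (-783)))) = 666144 / 41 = 16247.41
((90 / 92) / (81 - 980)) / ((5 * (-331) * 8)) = 9 / 109505392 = 0.00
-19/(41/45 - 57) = 855/2524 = 0.34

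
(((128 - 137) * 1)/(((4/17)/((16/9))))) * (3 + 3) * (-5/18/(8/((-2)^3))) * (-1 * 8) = 2720/3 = 906.67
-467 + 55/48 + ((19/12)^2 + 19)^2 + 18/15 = -2.11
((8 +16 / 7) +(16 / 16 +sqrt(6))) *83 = 83 *sqrt(6) +6557 / 7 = 1140.02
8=8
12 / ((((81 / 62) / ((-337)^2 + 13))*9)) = 28168336 / 243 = 115919.08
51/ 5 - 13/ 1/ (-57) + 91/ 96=34583/ 3040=11.38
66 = 66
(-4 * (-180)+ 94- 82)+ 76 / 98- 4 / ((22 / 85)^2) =3990601 / 5929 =673.06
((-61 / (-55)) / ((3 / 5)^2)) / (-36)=-305 / 3564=-0.09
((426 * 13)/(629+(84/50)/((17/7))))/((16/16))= 8.79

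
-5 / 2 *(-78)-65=130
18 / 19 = 0.95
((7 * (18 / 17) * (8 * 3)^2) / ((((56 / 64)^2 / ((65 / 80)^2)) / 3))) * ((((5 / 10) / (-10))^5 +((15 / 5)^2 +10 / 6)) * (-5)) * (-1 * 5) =200250508419 / 68000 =2944860.42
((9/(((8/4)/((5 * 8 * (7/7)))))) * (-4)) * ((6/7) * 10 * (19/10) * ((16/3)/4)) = -109440/7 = -15634.29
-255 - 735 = -990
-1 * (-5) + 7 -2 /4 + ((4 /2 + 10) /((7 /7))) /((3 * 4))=25 /2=12.50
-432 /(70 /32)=-6912 /35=-197.49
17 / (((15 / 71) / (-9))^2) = 771273 / 25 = 30850.92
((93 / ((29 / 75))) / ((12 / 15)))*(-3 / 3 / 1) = -34875 / 116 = -300.65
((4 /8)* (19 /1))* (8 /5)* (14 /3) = 1064 /15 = 70.93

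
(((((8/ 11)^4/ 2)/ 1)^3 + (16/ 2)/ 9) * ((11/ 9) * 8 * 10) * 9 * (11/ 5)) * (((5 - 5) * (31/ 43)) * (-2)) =0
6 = 6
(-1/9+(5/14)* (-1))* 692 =-20414/63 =-324.03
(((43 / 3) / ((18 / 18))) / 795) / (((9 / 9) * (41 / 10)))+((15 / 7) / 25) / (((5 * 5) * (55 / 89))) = 9360469 / 941180625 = 0.01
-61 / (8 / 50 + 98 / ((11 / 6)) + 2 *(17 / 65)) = -218075 / 193542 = -1.13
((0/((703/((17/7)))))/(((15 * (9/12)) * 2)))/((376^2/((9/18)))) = 0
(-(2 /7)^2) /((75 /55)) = -0.06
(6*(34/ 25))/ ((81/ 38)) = 2584/ 675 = 3.83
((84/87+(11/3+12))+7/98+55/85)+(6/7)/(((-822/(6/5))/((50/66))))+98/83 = 47992506479/2589927186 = 18.53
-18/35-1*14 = -508/35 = -14.51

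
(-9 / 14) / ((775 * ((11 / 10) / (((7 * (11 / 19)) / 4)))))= -9 / 11780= -0.00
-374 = -374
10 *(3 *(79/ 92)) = 1185/ 46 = 25.76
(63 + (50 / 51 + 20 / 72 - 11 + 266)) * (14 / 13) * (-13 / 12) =-683851 / 1836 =-372.47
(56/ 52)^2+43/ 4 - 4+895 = 610367/ 676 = 902.91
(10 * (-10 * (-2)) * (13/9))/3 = 2600/27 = 96.30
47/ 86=0.55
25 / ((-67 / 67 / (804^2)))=-16160400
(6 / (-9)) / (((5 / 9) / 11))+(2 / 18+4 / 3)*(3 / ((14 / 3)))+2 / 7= -839 / 70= -11.99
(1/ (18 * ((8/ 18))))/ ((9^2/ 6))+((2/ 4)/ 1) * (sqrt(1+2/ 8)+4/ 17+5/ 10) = 173/ 459+sqrt(5)/ 4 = 0.94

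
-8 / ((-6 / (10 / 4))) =10 / 3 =3.33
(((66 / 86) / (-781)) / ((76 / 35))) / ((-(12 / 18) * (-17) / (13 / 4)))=-4095 / 31555808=-0.00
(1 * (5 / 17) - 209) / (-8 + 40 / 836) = 370766 / 14127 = 26.25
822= 822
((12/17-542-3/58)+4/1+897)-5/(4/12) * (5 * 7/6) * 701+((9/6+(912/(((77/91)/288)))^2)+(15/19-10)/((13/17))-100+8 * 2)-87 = 2839454731968830557/29468582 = 96355322830.56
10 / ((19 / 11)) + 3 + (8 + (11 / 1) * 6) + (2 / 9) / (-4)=28295 / 342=82.73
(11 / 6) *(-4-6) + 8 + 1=-9.33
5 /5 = 1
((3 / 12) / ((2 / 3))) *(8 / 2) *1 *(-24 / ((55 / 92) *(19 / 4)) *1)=-13248 / 1045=-12.68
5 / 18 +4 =77 / 18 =4.28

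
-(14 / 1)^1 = -14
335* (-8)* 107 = -286760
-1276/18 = -70.89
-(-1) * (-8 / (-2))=4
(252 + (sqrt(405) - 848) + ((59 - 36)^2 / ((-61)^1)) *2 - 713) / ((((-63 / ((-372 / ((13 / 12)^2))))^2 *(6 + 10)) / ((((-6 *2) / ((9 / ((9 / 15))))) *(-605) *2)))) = -173407276652544 / 85368829 + 19289622528 *sqrt(5) / 1399489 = -2000451.12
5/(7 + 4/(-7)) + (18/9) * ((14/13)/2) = 217/117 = 1.85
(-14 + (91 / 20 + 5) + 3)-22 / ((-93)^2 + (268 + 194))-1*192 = -35250899 / 182220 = -193.45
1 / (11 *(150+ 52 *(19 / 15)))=15 / 35618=0.00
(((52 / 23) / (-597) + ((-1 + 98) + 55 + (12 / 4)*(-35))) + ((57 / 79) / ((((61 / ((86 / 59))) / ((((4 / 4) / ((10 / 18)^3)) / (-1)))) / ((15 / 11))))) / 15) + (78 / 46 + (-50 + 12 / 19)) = -69935800308812 / 101992304382375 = -0.69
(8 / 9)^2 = 0.79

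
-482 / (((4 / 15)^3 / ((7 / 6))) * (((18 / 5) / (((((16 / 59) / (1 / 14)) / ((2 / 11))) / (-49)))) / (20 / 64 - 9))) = -230305625 / 7552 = -30495.98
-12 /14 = -6 /7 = -0.86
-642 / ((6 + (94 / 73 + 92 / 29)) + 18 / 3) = -679557 / 17423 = -39.00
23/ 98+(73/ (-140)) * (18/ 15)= -479/ 1225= -0.39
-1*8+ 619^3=237176651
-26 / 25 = -1.04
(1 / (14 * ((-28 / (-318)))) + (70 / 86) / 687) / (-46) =-4703879 / 266341656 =-0.02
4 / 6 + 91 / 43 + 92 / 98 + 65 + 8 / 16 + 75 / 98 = 442388 / 6321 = 69.99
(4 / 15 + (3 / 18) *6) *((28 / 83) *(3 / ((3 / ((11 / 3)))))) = 5852 / 3735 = 1.57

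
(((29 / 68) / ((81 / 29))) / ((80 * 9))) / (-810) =-841 / 3212265600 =-0.00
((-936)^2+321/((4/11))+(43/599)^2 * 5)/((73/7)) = 8810504128265/104769892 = 84093.86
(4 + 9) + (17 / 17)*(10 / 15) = 41 / 3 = 13.67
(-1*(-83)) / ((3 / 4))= 332 / 3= 110.67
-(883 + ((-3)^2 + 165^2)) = -28117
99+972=1071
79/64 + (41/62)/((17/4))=46881/33728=1.39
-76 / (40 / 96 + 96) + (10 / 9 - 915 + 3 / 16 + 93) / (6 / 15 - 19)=671463581 / 15494544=43.34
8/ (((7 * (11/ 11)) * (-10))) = -4/ 35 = -0.11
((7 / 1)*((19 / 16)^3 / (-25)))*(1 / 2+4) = -432117 / 204800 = -2.11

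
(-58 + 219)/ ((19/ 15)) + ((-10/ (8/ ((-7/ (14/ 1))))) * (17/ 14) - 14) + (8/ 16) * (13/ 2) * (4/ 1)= 269967/ 2128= 126.86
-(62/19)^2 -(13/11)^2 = -526133/43681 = -12.04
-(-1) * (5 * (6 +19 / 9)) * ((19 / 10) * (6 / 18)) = 1387 / 54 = 25.69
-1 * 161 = -161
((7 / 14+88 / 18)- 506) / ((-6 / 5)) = 45055 / 108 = 417.18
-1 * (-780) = 780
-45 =-45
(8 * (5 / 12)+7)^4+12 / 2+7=924574 / 81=11414.49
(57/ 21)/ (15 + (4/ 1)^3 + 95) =19/ 1218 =0.02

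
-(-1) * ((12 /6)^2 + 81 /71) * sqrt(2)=365 * sqrt(2) /71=7.27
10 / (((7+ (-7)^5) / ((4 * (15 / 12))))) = -1 / 336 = -0.00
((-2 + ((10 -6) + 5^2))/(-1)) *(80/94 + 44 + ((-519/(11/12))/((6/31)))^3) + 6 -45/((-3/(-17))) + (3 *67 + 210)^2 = 42280379008320396/62557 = 675869670993.18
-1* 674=-674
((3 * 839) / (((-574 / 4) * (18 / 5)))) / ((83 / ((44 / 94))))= -92290 / 3358761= -0.03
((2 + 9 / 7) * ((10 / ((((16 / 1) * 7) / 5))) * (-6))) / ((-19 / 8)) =3450 / 931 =3.71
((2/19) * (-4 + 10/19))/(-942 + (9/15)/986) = 19720/50803169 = 0.00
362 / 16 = 22.62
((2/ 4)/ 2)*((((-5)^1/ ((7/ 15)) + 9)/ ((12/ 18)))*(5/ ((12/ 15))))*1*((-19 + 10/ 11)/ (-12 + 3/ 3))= -44775/ 6776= -6.61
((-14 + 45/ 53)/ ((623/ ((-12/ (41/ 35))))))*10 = 10200/ 4717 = 2.16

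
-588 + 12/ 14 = -587.14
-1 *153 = -153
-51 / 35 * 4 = -204 / 35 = -5.83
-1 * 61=-61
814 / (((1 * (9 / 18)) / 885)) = 1440780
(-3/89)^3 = -27/704969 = -0.00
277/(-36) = -277/36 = -7.69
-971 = -971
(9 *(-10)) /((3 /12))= -360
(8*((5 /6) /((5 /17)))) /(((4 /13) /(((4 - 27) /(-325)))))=391 /75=5.21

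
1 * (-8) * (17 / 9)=-136 / 9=-15.11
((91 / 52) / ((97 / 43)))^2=90601 / 150544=0.60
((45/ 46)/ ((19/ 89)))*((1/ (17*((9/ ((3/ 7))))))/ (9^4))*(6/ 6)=445/ 227461122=0.00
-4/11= -0.36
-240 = -240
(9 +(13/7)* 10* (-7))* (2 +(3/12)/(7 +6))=-244.33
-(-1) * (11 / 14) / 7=11 / 98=0.11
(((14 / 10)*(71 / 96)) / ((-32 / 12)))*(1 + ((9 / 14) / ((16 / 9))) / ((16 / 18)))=-178991 / 327680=-0.55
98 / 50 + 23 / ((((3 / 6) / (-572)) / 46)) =-30258751 / 25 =-1210350.04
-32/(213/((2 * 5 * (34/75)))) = -2176/3195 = -0.68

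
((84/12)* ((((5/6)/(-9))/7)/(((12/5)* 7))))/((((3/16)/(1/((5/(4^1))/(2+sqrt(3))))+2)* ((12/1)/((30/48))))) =-9875/82631178-625* sqrt(3)/55087452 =-0.00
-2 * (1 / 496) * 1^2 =-1 / 248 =-0.00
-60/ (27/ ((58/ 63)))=-1160/ 567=-2.05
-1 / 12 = -0.08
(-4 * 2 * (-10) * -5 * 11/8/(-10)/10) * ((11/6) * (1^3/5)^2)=121/300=0.40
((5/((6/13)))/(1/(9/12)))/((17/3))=195/136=1.43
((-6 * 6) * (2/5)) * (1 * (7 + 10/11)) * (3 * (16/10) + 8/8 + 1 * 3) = -25056/25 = -1002.24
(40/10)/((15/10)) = 2.67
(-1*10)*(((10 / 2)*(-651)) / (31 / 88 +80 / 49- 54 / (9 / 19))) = -46785200 / 161003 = -290.59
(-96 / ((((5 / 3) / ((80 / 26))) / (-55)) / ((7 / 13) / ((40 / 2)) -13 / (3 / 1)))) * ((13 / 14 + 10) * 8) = -4341655296 / 1183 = -3670038.29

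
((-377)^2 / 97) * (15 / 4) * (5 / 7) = 10659675 / 2716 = 3924.77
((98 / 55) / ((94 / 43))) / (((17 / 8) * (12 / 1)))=4214 / 131835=0.03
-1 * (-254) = 254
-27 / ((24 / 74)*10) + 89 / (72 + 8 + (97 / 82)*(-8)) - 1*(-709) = 20300011 / 28920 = 701.94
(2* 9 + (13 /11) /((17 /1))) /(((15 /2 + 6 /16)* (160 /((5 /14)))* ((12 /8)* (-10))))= -3379 /9896040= -0.00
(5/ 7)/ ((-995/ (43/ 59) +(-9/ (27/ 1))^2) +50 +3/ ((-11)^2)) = -234135/ 431074217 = -0.00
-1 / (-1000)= 1 / 1000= 0.00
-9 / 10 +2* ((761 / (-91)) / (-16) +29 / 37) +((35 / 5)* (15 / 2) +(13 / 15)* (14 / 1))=26806531 / 404040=66.35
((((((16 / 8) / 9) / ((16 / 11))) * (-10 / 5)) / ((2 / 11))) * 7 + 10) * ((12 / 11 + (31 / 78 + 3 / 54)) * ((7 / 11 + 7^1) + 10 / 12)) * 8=-10851007 / 58806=-184.52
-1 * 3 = -3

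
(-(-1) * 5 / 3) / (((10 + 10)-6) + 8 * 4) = 5 / 138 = 0.04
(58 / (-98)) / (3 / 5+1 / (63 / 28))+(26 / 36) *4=48133 / 20727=2.32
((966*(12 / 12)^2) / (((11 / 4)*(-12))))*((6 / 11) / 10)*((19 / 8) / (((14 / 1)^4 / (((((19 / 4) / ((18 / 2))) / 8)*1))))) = -8303 / 1274972160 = -0.00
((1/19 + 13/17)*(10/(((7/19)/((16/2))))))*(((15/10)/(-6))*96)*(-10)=5068800/119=42594.96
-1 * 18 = -18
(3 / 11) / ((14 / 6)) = 9 / 77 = 0.12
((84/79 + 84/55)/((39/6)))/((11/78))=135072/47795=2.83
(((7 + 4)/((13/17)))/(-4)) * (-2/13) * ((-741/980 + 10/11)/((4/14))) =28033/94640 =0.30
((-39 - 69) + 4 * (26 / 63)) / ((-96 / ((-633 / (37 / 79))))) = -27920575 / 18648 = -1497.24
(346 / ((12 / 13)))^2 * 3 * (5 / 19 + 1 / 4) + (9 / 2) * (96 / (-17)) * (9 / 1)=1116636269 / 5168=216067.39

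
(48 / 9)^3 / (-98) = -2048 / 1323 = -1.55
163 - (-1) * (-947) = -784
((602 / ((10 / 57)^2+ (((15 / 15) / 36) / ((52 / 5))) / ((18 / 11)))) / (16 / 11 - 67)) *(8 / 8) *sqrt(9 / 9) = -11507386176 / 40608265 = -283.38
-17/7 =-2.43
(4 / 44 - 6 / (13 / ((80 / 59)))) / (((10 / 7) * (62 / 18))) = -284319 / 2615470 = -0.11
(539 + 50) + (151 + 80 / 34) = 12620 / 17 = 742.35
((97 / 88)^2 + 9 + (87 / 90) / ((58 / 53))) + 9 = 2334623 / 116160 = 20.10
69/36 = 23/12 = 1.92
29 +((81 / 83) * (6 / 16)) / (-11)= 211573 / 7304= 28.97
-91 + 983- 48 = 844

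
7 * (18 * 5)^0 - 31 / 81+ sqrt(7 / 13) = sqrt(91) / 13+ 536 / 81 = 7.35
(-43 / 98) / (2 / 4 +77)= -0.01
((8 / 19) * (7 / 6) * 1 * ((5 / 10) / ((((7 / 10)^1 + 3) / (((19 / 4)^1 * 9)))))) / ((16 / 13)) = 2.31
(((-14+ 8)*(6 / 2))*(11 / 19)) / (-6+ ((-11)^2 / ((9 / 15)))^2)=-1782 / 6953449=-0.00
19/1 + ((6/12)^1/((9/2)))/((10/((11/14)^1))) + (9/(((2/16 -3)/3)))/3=460153/28980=15.88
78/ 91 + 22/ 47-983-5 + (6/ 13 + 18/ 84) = -8434235/ 8554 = -986.00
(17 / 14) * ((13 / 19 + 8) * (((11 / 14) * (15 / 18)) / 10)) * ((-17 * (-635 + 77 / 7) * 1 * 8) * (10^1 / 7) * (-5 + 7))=1091032800 / 6517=167413.35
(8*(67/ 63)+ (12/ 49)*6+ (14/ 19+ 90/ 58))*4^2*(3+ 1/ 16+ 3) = 289108597/ 242991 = 1189.79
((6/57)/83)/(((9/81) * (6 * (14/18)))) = 27/11039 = 0.00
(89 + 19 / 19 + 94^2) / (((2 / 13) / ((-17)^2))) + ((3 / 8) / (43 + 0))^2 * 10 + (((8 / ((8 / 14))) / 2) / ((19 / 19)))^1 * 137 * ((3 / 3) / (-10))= 4960466166609 / 295840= 16767395.10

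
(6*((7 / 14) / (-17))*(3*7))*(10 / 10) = -63 / 17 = -3.71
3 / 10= 0.30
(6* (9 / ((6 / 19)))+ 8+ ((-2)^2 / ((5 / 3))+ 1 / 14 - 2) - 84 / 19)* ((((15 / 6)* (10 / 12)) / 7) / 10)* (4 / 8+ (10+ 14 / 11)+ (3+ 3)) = 91031447 / 983136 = 92.59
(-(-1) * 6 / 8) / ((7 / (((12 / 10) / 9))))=1 / 70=0.01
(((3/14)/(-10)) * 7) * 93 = -279/20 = -13.95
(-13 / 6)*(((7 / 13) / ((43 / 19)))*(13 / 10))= -1729 / 2580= -0.67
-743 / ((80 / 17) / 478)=-3018809 / 40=-75470.22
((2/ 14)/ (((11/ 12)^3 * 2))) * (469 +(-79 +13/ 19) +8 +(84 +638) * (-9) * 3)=-313468704/ 177023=-1770.78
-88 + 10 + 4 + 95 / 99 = -7231 / 99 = -73.04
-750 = -750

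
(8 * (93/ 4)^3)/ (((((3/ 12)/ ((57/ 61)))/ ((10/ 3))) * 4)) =76413915/ 244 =313171.78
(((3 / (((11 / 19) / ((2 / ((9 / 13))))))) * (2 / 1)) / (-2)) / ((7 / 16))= -7904 / 231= -34.22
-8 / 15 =-0.53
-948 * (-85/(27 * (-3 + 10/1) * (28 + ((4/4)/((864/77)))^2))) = 2227875840/146354719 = 15.22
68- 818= -750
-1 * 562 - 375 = -937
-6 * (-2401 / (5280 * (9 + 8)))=2401 / 14960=0.16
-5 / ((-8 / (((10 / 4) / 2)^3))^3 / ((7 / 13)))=0.04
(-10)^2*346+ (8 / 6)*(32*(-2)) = 103544 / 3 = 34514.67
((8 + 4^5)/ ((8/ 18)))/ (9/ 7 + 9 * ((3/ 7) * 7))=903/ 11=82.09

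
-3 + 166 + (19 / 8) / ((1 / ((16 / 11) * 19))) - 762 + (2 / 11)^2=-64533 / 121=-533.33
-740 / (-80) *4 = 37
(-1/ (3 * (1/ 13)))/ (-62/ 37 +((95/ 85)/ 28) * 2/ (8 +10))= 686868/ 264905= 2.59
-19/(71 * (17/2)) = -38/1207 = -0.03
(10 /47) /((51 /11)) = 110 /2397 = 0.05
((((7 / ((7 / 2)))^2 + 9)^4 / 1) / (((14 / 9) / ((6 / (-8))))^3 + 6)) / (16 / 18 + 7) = -5059495467 / 4083778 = -1238.93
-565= -565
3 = 3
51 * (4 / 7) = 204 / 7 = 29.14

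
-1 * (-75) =75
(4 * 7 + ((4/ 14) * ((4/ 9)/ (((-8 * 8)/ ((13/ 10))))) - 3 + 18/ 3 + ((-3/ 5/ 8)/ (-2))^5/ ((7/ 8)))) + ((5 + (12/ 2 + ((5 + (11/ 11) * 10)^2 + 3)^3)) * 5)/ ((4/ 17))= 928466822236891741/ 3686400000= 251862744.75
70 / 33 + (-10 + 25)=565 / 33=17.12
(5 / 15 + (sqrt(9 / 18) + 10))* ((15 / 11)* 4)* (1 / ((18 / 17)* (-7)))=-5270 / 693 - 85* sqrt(2) / 231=-8.12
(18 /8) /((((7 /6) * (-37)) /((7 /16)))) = -27 /1184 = -0.02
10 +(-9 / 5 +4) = 61 / 5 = 12.20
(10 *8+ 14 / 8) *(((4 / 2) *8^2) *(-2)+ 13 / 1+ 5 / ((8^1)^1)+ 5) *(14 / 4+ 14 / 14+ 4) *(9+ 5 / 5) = -52782705 / 32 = -1649459.53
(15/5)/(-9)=-1/3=-0.33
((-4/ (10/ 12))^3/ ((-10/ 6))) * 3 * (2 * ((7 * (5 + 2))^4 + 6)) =1434468455424/ 625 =2295149528.68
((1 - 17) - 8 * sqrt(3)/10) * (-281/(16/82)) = 11521 * sqrt(3)/10 +23042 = 25037.50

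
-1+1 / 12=-11 / 12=-0.92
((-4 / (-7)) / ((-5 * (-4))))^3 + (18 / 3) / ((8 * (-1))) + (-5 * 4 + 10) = -1843621 / 171500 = -10.75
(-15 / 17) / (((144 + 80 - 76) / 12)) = -0.07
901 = 901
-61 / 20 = -3.05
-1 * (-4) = 4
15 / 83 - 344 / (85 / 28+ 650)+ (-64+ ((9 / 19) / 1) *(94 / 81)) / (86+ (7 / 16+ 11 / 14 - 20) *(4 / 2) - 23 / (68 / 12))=-6490364032469 / 3655498198095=-1.78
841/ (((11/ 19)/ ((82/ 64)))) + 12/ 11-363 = 47977/ 32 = 1499.28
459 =459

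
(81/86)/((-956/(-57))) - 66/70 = -2551533/2877560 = -0.89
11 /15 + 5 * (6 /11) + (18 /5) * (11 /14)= 7264 /1155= 6.29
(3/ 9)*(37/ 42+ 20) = 877/ 126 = 6.96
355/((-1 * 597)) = -355/597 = -0.59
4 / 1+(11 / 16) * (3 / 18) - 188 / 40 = -281 / 480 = -0.59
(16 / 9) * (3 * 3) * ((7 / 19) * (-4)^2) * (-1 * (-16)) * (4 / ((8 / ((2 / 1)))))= 28672 / 19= 1509.05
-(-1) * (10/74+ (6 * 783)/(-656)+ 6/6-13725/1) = -166639737/12136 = -13731.03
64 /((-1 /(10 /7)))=-640 /7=-91.43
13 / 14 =0.93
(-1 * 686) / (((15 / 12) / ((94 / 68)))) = -64484 / 85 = -758.64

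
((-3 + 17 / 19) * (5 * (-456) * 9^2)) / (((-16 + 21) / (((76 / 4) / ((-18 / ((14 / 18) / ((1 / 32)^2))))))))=-65372160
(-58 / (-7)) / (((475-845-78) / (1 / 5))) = -29 / 7840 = -0.00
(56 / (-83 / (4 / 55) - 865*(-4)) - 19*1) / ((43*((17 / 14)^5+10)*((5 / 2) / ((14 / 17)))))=-22272367488 / 1936607882875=-0.01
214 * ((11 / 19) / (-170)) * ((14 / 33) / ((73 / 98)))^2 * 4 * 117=-10473584576 / 94669685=-110.63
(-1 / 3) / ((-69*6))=1 / 1242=0.00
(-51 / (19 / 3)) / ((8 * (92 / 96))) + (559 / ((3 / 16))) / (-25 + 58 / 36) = -23644407 / 183977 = -128.52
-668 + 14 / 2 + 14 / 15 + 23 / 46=-19787 / 30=-659.57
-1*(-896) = 896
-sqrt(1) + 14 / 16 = -0.12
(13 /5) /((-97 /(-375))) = 975 /97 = 10.05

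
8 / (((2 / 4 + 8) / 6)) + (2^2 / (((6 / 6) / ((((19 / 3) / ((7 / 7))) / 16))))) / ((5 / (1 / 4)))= 23363 / 4080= 5.73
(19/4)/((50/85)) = 323/40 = 8.08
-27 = -27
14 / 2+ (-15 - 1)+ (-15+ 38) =14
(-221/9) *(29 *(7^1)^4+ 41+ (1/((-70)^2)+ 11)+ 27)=-75486793421/44100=-1711718.67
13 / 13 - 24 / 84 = 5 / 7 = 0.71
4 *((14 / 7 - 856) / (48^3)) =-0.03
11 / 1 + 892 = 903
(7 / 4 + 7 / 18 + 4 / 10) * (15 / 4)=457 / 48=9.52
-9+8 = -1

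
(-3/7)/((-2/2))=3/7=0.43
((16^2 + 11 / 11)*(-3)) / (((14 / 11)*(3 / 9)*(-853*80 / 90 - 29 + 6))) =228987 / 98434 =2.33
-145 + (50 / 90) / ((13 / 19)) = -144.19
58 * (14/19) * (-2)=-1624/19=-85.47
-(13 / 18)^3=-2197 / 5832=-0.38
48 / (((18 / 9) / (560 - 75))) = 11640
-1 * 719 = -719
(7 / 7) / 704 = 0.00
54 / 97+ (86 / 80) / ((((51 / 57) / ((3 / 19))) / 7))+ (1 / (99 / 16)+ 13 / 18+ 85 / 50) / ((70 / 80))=221128067 / 45710280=4.84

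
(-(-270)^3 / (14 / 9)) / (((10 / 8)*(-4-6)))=-7085880 / 7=-1012268.57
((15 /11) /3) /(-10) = -0.05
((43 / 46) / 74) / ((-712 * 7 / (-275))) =11825 / 16965536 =0.00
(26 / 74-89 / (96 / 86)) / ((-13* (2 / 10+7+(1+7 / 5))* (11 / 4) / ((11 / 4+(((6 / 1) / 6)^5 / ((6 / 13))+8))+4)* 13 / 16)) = 143089625 / 29714256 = 4.82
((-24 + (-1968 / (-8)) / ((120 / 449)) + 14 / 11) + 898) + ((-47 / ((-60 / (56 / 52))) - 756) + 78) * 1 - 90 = 8825099 / 8580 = 1028.57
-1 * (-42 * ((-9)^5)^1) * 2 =-4960116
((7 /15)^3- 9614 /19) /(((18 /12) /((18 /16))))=-1707407 /4500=-379.42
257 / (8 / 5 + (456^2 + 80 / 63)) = 80955 / 65500744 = 0.00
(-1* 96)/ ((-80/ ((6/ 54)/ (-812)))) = -1/ 6090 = -0.00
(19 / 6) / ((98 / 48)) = 76 / 49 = 1.55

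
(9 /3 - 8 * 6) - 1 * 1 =-46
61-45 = 16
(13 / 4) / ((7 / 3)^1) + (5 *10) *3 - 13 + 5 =4015 / 28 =143.39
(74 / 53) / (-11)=-74 / 583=-0.13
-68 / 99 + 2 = 130 / 99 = 1.31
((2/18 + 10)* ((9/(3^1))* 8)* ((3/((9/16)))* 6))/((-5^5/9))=-69888/3125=-22.36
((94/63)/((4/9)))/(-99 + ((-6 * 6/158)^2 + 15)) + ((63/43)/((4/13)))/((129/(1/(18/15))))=-125190323/13562193120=-0.01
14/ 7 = 2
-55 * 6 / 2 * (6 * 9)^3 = -25981560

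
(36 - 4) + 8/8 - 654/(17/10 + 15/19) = -108651/473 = -229.71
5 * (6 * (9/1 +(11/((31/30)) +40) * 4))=196770/31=6347.42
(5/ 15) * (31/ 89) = 31/ 267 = 0.12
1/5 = 0.20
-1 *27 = -27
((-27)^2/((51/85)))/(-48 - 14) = -1215/62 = -19.60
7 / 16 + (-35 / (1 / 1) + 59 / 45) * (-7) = 236.26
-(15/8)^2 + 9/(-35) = -8451/2240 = -3.77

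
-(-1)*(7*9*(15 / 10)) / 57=63 / 38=1.66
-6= -6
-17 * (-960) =16320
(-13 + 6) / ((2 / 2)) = -7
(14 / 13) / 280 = 1 / 260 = 0.00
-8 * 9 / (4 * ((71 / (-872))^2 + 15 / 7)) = -95808384 / 11441047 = -8.37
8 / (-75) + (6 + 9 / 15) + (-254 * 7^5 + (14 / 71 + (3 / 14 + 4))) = -318251496947 / 74550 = -4268967.10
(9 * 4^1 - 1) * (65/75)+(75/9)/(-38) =3433/114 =30.11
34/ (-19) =-34/ 19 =-1.79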